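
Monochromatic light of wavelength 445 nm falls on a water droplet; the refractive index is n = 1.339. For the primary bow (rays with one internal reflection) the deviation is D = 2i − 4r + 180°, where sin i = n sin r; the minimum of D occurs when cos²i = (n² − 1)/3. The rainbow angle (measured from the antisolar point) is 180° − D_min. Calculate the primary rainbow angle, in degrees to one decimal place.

cos²i = (1.79292 − 1)/3 = 0.26431; i = arccos(0.51411) = 59.062°.
sin r = sin 59.062°/1.339 = 0.64057; r = 39.834°.
D_min = 2·59.062° − 4·39.834° + 180° = 138.786°.
Rainbow angle = 180° − D_min = 41.214°.

41.2°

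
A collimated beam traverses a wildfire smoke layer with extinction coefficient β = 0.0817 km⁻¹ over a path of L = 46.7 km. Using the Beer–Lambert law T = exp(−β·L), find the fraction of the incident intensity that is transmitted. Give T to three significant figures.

τ = β·L = 0.0817 × 46.7 = 3.8154.
T = exp(−3.8154) = 0.0220.

0.0220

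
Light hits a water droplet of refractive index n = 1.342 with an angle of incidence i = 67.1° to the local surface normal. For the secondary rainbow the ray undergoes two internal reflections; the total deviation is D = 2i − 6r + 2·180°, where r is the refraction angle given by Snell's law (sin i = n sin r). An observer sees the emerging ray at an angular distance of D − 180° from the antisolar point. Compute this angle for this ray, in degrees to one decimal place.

sin r = sin 67.1° / 1.342 = 0.9212/1.342 = 0.6864; r = 43.35°.
D = 2·67.1° − 6·43.35° + 2·180° = 134.20° − 260.09° + 360° = 234.11°.
Angle from antisolar point = D − 180° = 54.11°.

54.1°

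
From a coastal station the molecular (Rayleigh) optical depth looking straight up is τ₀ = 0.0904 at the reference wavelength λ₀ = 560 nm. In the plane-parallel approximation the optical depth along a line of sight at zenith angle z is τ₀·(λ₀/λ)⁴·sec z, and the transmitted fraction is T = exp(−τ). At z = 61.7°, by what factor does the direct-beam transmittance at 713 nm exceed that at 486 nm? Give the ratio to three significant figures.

1.30

Airmass: sec 61.7° = 2.1093.
τ(713 nm) = 0.0904 × (560/713)⁴ × 2.1093 = 0.0904 × 0.3805 × 2.1093 = 0.0726.
τ(486 nm) = 0.0904 × (560/486)⁴ × 2.1093 = 0.0904 × 1.7628 × 2.1093 = 0.3361.
T(713)/T(486) = exp(τ_B − τ_A) = exp(0.2636) = 1.3016.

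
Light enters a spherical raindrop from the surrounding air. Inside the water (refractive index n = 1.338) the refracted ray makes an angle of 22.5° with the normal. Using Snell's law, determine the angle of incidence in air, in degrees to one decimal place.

30.8°

Snell: sin θ_i = n · sin θ_r = 1.338 × sin 22.5° = 1.338 × 0.3827 = 0.5120.
θ_i = arcsin(0.5120) = 30.80°.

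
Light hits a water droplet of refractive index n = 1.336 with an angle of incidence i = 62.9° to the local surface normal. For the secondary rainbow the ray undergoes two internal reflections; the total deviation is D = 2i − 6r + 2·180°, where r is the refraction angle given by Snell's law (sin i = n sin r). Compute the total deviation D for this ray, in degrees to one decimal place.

235.1°

sin r = sin 62.9° / 1.336 = 0.8902/1.336 = 0.6663; r = 41.78°.
D = 2·62.9° − 6·41.78° + 2·180° = 125.80° − 250.71° + 360° = 235.09°.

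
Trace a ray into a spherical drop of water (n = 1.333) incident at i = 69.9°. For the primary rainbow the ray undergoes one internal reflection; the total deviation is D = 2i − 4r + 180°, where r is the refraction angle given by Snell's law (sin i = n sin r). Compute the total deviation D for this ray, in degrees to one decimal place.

sin r = sin 69.9° / 1.333 = 0.9391/1.333 = 0.7045; r = 44.79°.
D = 2·69.9° − 4·44.79° + 180° = 139.80° − 179.16° + 180° = 140.64°.

140.6°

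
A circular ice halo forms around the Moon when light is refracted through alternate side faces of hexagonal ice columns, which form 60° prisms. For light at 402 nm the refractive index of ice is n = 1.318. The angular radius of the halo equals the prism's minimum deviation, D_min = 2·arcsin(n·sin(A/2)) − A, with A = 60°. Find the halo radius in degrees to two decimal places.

22.45°

n·sin(A/2) = 1.318 × sin 30° = 1.318 × 0.5000 = 0.6590.
D_min = 2·arcsin(0.6590) − 60° = 2 × 41.224° − 60° = 22.447°.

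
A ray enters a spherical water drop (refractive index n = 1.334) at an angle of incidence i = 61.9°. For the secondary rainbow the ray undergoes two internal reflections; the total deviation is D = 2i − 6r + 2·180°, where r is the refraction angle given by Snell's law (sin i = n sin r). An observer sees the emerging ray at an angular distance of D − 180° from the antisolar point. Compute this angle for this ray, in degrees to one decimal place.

55.4°

sin r = sin 61.9° / 1.334 = 0.8821/1.334 = 0.6613; r = 41.40°.
D = 2·61.9° − 6·41.40° + 2·180° = 123.80° − 248.38° + 360° = 235.42°.
Angle from antisolar point = D − 180° = 55.42°.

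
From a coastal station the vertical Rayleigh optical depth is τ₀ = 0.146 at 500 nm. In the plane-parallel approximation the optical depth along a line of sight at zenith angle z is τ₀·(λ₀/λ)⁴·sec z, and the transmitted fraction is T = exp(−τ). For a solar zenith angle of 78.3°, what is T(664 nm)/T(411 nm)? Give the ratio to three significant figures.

3.84

Airmass: sec 78.3° = 4.9313.
τ(664 nm) = 0.146 × (500/664)⁴ × 4.9313 = 0.146 × 0.3215 × 4.9313 = 0.2315.
τ(411 nm) = 0.146 × (500/411)⁴ × 4.9313 = 0.146 × 2.1903 × 4.9313 = 1.5770.
T(664)/T(411) = exp(τ_B − τ_A) = exp(1.3455) = 3.8401.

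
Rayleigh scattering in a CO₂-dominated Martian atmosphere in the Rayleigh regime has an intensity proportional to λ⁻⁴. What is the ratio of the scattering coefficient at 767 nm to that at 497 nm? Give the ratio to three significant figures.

Rayleigh scattering ∝ λ⁻⁴, so the ratio of coefficients is the inverse fourth power of the wavelength ratio.
σ(767)/σ(497) = (497/767)⁴ = (0.6480)⁴ = 0.1763.

0.176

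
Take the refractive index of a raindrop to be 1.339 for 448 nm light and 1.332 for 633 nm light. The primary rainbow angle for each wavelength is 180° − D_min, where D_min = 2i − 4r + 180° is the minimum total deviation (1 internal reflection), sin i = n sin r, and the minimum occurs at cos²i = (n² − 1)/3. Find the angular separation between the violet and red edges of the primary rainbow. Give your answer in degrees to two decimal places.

At 448 nm (n = 1.339): cos²i = 0.26431 → i = 59.062°, r = 39.834°, D_min = 138.786°, rainbow angle = 41.214°.
At 633 nm (n = 1.332): cos²i = 0.25807 → i = 59.469°, r = 40.290°, D_min = 137.776°, rainbow angle = 42.224°.
Angular width = |41.214° − 42.224°| = 1.010°.

1.01°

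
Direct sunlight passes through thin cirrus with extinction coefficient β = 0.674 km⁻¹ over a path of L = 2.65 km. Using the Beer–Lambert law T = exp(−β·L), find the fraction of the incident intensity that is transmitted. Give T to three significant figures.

0.168

τ = β·L = 0.674 × 2.65 = 1.7861.
T = exp(−1.7861) = 0.1676.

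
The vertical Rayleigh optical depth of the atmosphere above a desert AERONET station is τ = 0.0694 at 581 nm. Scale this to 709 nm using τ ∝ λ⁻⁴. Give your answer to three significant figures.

0.0313

τ(709 nm) = τ(581 nm) × (581/709)⁴ = 0.0694 × (0.8195)⁴ = 0.0694 × 0.4509 = 0.0313.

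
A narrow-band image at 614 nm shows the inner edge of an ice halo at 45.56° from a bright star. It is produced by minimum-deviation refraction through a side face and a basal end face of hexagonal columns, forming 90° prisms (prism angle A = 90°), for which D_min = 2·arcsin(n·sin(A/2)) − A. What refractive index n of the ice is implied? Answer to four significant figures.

Rearranging: n = sin((D_min + A)/2) / sin(A/2).
(D_min + A)/2 = (45.56° + 90°)/2 = 67.780°.
n = sin 67.780° / sin 45° = 0.9257 / 0.7071 = 1.3092.

1.309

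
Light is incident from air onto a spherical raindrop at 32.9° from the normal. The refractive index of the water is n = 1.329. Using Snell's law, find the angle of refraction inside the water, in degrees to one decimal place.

Snell: sin θ_r = sin θ_i / n = sin 32.9° / 1.329 = 0.5432 / 1.329 = 0.4087.
θ_r = arcsin(0.4087) = 24.12°.

24.1°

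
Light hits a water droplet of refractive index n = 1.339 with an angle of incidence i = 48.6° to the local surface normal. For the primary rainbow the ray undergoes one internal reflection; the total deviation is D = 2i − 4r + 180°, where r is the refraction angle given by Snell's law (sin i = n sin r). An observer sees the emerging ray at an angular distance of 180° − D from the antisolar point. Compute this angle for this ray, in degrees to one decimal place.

sin r = sin 48.6° / 1.339 = 0.7501/1.339 = 0.5602; r = 34.07°.
D = 2·48.6° − 4·34.07° + 180° = 97.20° − 136.28° + 180° = 140.92°.
Angle from antisolar point = 180° − D = 39.08°.

39.1°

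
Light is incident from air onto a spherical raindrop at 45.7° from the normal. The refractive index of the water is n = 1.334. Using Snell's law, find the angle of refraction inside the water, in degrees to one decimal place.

Snell: sin θ_r = sin θ_i / n = sin 45.7° / 1.334 = 0.7157 / 1.334 = 0.5365.
θ_r = arcsin(0.5365) = 32.45°.

32.4°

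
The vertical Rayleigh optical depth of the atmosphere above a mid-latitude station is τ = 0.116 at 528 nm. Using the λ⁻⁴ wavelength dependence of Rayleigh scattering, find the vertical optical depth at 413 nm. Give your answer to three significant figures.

τ(413 nm) = τ(528 nm) × (528/413)⁴ = 0.116 × (1.2785)⁴ = 0.116 × 2.6714 = 0.3099.

0.310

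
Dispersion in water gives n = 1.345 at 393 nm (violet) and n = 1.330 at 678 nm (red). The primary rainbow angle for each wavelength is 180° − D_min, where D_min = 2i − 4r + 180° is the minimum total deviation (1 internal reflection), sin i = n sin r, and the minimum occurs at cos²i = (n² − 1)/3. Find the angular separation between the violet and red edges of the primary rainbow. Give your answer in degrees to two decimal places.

At 393 nm (n = 1.345): cos²i = 0.26967 → i = 58.715°, r = 39.448°, D_min = 139.635°, rainbow angle = 40.365°.
At 678 nm (n = 1.330): cos²i = 0.25630 → i = 59.585°, r = 40.422°, D_min = 137.484°, rainbow angle = 42.516°.
Angular width = |40.365° − 42.516°| = 2.152°.

2.15°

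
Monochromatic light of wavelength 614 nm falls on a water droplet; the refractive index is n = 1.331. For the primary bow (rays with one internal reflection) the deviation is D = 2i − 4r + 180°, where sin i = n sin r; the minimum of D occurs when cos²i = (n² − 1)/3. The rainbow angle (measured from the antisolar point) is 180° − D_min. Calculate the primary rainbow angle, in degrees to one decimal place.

42.4°

cos²i = (1.77156 − 1)/3 = 0.25719; i = arccos(0.50714) = 59.527°.
sin r = sin 59.527°/1.331 = 0.64753; r = 40.356°.
D_min = 2·59.527° − 4·40.356° + 180° = 137.630°.
Rainbow angle = 180° − D_min = 42.370°.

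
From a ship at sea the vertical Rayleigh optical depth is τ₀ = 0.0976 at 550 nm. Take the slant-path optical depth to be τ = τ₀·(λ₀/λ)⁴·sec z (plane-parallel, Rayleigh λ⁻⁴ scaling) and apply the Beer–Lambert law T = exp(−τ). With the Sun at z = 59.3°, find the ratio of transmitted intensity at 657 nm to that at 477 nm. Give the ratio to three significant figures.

1.28

Airmass: sec 59.3° = 1.9587.
τ(657 nm) = 0.0976 × (550/657)⁴ × 1.9587 = 0.0976 × 0.4911 × 1.9587 = 0.0939.
τ(477 nm) = 0.0976 × (550/477)⁴ × 1.9587 = 0.0976 × 1.7676 × 1.9587 = 0.3379.
T(657)/T(477) = exp(τ_B − τ_A) = exp(0.2440) = 1.2764.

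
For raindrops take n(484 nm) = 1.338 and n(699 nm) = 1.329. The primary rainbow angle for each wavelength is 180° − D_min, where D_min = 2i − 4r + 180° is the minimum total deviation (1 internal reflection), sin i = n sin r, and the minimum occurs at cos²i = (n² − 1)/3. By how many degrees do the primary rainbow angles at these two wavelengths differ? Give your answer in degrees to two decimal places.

1.31°

At 484 nm (n = 1.338): cos²i = 0.26341 → i = 59.120°, r = 39.899°, D_min = 138.643°, rainbow angle = 41.357°.
At 699 nm (n = 1.329): cos²i = 0.25541 → i = 59.643°, r = 40.487°, D_min = 137.337°, rainbow angle = 42.663°.
Angular width = |41.357° − 42.663°| = 1.307°.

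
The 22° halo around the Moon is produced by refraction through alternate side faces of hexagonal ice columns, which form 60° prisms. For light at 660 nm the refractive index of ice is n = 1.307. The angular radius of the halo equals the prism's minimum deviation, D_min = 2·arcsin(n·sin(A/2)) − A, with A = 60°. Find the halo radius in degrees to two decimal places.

21.61°

n·sin(A/2) = 1.307 × sin 30° = 1.307 × 0.5000 = 0.6535.
D_min = 2·arcsin(0.6535) − 60° = 2 × 40.806° − 60° = 21.612°.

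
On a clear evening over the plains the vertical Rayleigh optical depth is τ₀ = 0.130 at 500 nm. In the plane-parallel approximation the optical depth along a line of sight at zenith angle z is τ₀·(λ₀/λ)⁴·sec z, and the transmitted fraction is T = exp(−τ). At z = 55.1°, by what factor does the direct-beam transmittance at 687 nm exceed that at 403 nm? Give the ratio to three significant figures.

Airmass: sec 55.1° = 1.7478.
τ(687 nm) = 0.130 × (500/687)⁴ × 1.7478 = 0.130 × 0.2806 × 1.7478 = 0.0638.
τ(403 nm) = 0.130 × (500/403)⁴ × 1.7478 = 0.130 × 2.3695 × 1.7478 = 0.5384.
T(687)/T(403) = exp(τ_B − τ_A) = exp(0.4746) = 1.6074.

1.61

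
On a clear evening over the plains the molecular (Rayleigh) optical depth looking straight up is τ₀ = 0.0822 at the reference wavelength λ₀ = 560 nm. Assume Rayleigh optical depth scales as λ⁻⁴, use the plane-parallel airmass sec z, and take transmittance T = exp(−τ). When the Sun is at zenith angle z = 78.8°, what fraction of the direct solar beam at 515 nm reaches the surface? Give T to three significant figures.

sec 78.8° = 5.1484.
τ = 0.0822 × (560/515)⁴ × 5.1484 = 0.0822 × 1.3981 × 5.1484 = 0.5917.
T = exp(−0.5917) = 0.5534.

0.553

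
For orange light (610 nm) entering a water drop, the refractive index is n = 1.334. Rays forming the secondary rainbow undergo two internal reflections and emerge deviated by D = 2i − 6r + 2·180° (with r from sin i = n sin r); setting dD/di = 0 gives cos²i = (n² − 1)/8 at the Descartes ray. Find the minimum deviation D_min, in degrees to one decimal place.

231.2°

cos²i = (1.77956 − 1)/8 = 0.09744; i = arccos(0.31216) = 71.810°.
sin r = sin 71.810°/1.334 = 0.71217; r = 45.411°.
D_min = 2·71.810° − 6·45.411° + 360° = 231.153°.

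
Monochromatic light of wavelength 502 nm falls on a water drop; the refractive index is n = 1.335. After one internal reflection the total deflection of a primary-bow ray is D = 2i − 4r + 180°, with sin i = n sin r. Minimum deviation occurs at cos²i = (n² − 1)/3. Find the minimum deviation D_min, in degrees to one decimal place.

138.2°

cos²i = (1.78222 − 1)/3 = 0.26074; i = arccos(0.51063) = 59.294°.
sin r = sin 59.294°/1.335 = 0.64405; r = 40.094°.
D_min = 2·59.294° − 4·40.094° + 180° = 138.212°.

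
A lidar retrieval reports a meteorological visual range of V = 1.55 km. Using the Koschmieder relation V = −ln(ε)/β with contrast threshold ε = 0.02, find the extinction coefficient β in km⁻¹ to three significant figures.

β = −ln(0.02) / V = 3.912 / 1.55 = 2.5239 km⁻¹.

2.52 km⁻¹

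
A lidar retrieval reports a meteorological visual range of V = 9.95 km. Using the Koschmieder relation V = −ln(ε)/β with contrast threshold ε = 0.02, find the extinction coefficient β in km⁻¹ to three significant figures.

β = −ln(0.02) / V = 3.912 / 9.95 = 0.3932 km⁻¹.

0.393 km⁻¹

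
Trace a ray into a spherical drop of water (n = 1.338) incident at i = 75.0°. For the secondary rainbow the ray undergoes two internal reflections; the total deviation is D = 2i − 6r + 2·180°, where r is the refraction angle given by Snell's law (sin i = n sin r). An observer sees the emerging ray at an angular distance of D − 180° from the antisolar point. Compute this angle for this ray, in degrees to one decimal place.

sin r = sin 75.0° / 1.338 = 0.9659/1.338 = 0.7219; r = 46.21°.
D = 2·75.0° − 6·46.21° + 2·180° = 150.00° − 277.28° + 360° = 232.72°.
Angle from antisolar point = D − 180° = 52.72°.

52.7°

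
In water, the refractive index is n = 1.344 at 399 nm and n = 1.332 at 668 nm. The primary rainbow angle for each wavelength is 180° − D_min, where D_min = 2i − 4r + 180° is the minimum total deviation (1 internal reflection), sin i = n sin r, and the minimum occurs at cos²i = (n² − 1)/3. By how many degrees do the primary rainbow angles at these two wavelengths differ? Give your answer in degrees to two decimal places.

1.72°

At 399 nm (n = 1.344): cos²i = 0.26878 → i = 58.772°, r = 39.512°, D_min = 139.495°, rainbow angle = 40.505°.
At 668 nm (n = 1.332): cos²i = 0.25807 → i = 59.469°, r = 40.290°, D_min = 137.776°, rainbow angle = 42.224°.
Angular width = |40.505° − 42.224°| = 1.719°.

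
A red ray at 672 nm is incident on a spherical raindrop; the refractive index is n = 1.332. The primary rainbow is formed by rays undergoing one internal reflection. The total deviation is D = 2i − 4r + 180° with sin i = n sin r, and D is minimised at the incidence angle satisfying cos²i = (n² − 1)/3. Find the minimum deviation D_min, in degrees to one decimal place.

137.8°

cos²i = (1.77422 − 1)/3 = 0.25807; i = arccos(0.50801) = 59.469°.
sin r = sin 59.469°/1.332 = 0.64666; r = 40.290°.
D_min = 2·59.469° − 4·40.290° + 180° = 137.776°.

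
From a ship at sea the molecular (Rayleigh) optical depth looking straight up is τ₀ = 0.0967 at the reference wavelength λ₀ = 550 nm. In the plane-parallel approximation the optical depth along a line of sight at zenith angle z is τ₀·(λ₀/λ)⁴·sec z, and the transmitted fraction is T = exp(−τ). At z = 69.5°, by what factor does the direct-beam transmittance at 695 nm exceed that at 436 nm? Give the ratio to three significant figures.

Airmass: sec 69.5° = 2.8555.
τ(695 nm) = 0.0967 × (550/695)⁴ × 2.8555 = 0.0967 × 0.3922 × 2.8555 = 0.1083.
τ(436 nm) = 0.0967 × (550/436)⁴ × 2.8555 = 0.0967 × 2.5322 × 2.8555 = 0.6992.
T(695)/T(436) = exp(τ_B − τ_A) = exp(0.5909) = 1.8056.

1.81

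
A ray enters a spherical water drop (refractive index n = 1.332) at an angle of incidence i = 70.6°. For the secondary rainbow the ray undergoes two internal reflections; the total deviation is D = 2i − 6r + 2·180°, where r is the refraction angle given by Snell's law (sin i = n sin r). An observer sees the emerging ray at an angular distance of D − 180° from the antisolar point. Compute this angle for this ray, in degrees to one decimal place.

50.7°

sin r = sin 70.6° / 1.332 = 0.9432/1.332 = 0.7081; r = 45.08°.
D = 2·70.6° − 6·45.08° + 2·180° = 141.20° − 270.50° + 360° = 230.70°.
Angle from antisolar point = D − 180° = 50.70°.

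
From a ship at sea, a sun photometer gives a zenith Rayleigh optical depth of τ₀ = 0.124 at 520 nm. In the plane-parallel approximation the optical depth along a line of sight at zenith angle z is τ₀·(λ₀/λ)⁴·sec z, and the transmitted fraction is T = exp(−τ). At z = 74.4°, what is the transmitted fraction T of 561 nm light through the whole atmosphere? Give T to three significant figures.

sec 74.4° = 3.7186.
τ = 0.124 × (520/561)⁴ × 3.7186 = 0.124 × 0.7382 × 3.7186 = 0.3404.
T = exp(−0.3404) = 0.7115.

0.712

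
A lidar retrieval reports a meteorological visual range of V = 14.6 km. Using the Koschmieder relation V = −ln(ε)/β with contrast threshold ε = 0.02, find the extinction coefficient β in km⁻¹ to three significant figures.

0.268 km⁻¹

β = −ln(0.02) / V = 3.912 / 14.6 = 0.2679 km⁻¹.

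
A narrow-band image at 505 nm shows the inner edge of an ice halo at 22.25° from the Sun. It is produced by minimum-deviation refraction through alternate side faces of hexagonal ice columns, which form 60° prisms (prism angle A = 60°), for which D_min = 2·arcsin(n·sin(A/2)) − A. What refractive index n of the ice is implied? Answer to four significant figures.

1.315

Rearranging: n = sin((D_min + A)/2) / sin(A/2).
(D_min + A)/2 = (22.25° + 60°)/2 = 41.125°.
n = sin 41.125° / sin 30° = 0.6577 / 0.5000 = 1.3154.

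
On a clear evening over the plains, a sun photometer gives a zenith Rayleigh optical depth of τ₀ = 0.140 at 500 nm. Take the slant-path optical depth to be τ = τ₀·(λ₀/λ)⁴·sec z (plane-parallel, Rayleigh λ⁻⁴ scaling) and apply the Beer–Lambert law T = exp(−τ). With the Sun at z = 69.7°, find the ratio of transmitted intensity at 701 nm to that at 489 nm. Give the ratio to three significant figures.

1.40

Airmass: sec 69.7° = 2.8824.
τ(701 nm) = 0.140 × (500/701)⁴ × 2.8824 = 0.140 × 0.2588 × 2.8824 = 0.1044.
τ(489 nm) = 0.140 × (500/489)⁴ × 2.8824 = 0.140 × 1.0931 × 2.8824 = 0.4411.
T(701)/T(489) = exp(τ_B − τ_A) = exp(0.3366) = 1.4002.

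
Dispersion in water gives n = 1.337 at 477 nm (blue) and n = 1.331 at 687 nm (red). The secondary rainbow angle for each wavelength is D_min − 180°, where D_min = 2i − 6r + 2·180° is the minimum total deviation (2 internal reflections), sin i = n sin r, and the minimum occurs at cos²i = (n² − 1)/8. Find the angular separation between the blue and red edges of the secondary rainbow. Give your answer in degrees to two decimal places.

1.57°

At 477 nm (n = 1.337): cos²i = 0.09845 → i = 71.714°, r = 45.249°, D_min = 231.934°, rainbow angle = 51.934°.
At 687 nm (n = 1.331): cos²i = 0.09645 → i = 71.907°, r = 45.575°, D_min = 230.365°, rainbow angle = 50.365°.
Angular width = |51.934° − 50.365°| = 1.569°.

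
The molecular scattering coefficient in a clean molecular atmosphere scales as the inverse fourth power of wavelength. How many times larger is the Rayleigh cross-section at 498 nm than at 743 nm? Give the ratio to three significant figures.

Rayleigh scattering ∝ λ⁻⁴, so the ratio of coefficients is the inverse fourth power of the wavelength ratio.
σ(498)/σ(743) = (743/498)⁴ = (1.4920)⁴ = 4.955.

4.95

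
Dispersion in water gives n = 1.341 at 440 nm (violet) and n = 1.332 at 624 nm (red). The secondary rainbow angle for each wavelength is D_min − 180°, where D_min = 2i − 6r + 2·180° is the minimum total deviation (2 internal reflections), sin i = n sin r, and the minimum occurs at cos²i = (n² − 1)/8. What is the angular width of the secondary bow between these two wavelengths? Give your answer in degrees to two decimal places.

At 440 nm (n = 1.341): cos²i = 0.09979 → i = 71.586°, r = 45.034°, D_min = 232.966°, rainbow angle = 52.966°.
At 624 nm (n = 1.332): cos²i = 0.09678 → i = 71.875°, r = 45.520°, D_min = 230.628°, rainbow angle = 50.628°.
Angular width = |52.966° − 50.628°| = 2.337°.

2.34°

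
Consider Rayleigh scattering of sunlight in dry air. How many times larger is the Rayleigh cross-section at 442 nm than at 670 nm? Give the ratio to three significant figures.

5.28

Rayleigh scattering ∝ λ⁻⁴, so the ratio of coefficients is the inverse fourth power of the wavelength ratio.
σ(442)/σ(670) = (670/442)⁴ = (1.5158)⁴ = 5.28.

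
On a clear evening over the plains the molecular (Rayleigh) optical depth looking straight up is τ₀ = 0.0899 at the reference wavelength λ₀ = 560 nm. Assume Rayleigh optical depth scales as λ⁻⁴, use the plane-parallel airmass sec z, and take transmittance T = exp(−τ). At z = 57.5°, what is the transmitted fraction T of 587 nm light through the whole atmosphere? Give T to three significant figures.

0.871

sec 57.5° = 1.8612.
τ = 0.0899 × (560/587)⁴ × 1.8612 = 0.0899 × 0.8283 × 1.8612 = 0.1386.
T = exp(−0.1386) = 0.8706.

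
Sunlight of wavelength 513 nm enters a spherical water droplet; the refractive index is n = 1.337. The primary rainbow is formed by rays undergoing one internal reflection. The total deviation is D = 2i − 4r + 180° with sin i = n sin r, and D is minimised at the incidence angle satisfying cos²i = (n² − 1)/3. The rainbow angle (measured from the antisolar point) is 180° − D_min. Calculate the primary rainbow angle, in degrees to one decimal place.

cos²i = (1.78757 − 1)/3 = 0.26252; i = arccos(0.51237) = 59.178°.
sin r = sin 59.178°/1.337 = 0.64231; r = 39.964°.
D_min = 2·59.178° − 4·39.964° + 180° = 138.500°.
Rainbow angle = 180° − D_min = 41.500°.

41.5°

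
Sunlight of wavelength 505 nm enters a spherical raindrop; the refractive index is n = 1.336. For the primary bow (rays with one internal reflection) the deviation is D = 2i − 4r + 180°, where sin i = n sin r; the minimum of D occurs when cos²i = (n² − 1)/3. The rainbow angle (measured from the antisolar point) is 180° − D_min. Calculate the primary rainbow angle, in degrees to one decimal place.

41.6°

cos²i = (1.78490 − 1)/3 = 0.26163; i = arccos(0.51150) = 59.236°.
sin r = sin 59.236°/1.336 = 0.64318; r = 40.029°.
D_min = 2·59.236° − 4·40.029° + 180° = 138.356°.
Rainbow angle = 180° − D_min = 41.644°.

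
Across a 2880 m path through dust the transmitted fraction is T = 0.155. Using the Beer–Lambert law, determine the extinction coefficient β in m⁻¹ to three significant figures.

0.000647 m⁻¹

Beer–Lambert: T = exp(−βL) ⇒ β = −ln(T)/L = −ln(0.155)/2880 = 1.8643/2880 = 0.0006473 m⁻¹.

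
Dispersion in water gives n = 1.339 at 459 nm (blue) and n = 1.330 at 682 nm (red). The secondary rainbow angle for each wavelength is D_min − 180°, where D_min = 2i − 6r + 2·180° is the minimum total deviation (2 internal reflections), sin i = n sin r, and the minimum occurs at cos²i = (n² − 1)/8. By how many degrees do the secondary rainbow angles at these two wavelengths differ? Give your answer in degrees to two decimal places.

2.35°

At 459 nm (n = 1.339): cos²i = 0.09912 → i = 71.650°, r = 45.141°, D_min = 232.451°, rainbow angle = 52.451°.
At 682 nm (n = 1.330): cos²i = 0.09611 → i = 71.940°, r = 45.630°, D_min = 230.101°, rainbow angle = 50.101°.
Angular width = |52.451° − 50.101°| = 2.350°.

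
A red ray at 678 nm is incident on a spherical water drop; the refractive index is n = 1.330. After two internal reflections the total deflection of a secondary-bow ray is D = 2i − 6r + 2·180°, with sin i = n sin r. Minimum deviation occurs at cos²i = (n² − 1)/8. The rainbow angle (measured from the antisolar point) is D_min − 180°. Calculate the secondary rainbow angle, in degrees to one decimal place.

cos²i = (1.76890 − 1)/8 = 0.09611; i = arccos(0.31002) = 71.940°.
sin r = sin 71.940°/1.330 = 0.71483; r = 45.630°.
D_min = 2·71.940° − 6·45.630° + 360° = 230.101°.
Rainbow angle = D_min − 180° = 50.101°.

50.1°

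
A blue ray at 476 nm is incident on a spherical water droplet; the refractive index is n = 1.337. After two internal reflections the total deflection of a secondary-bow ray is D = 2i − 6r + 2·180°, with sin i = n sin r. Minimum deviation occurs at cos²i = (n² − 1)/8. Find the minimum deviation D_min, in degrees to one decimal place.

cos²i = (1.78757 − 1)/8 = 0.09845; i = arccos(0.31376) = 71.714°.
sin r = sin 71.714°/1.337 = 0.71017; r = 45.249°.
D_min = 2·71.714° − 6·45.249° + 360° = 231.934°.

231.9°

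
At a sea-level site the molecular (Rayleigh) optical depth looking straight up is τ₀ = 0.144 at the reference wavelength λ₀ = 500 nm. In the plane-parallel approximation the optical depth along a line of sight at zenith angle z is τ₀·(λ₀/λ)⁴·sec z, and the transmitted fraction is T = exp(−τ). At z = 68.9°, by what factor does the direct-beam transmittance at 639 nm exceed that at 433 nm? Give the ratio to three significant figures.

Airmass: sec 68.9° = 2.7778.
τ(639 nm) = 0.144 × (500/639)⁴ × 2.7778 = 0.144 × 0.3749 × 2.7778 = 0.1499.
τ(433 nm) = 0.144 × (500/433)⁴ × 2.7778 = 0.144 × 1.7780 × 2.7778 = 0.7112.
T(639)/T(433) = exp(τ_B − τ_A) = exp(0.5613) = 1.7529.

1.75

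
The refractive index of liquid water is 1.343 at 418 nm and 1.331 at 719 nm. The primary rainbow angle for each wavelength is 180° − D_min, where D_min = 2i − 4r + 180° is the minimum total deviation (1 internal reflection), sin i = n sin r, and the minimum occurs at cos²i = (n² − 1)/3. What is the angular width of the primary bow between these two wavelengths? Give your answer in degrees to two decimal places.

At 418 nm (n = 1.343): cos²i = 0.26788 → i = 58.830°, r = 39.577°, D_min = 139.354°, rainbow angle = 40.646°.
At 719 nm (n = 1.331): cos²i = 0.25719 → i = 59.527°, r = 40.356°, D_min = 137.630°, rainbow angle = 42.370°.
Angular width = |40.646° − 42.370°| = 1.724°.

1.72°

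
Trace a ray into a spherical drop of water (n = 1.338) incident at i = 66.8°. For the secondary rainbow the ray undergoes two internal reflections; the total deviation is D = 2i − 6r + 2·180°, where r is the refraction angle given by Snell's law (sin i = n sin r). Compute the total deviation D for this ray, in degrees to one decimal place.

sin r = sin 66.8° / 1.338 = 0.9191/1.338 = 0.6869; r = 43.39°.
D = 2·66.8° − 6·43.39° + 2·180° = 133.60° − 260.33° + 360° = 233.27°.

233.3°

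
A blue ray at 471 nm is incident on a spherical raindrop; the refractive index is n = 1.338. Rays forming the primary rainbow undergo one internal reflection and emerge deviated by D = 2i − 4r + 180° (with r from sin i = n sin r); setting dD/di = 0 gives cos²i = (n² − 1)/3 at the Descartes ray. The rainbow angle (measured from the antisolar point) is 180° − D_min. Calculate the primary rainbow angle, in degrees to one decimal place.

cos²i = (1.79024 − 1)/3 = 0.26341; i = arccos(0.51324) = 59.120°.
sin r = sin 59.120°/1.338 = 0.64144; r = 39.899°.
D_min = 2·59.120° − 4·39.899° + 180° = 138.643°.
Rainbow angle = 180° − D_min = 41.357°.

41.4°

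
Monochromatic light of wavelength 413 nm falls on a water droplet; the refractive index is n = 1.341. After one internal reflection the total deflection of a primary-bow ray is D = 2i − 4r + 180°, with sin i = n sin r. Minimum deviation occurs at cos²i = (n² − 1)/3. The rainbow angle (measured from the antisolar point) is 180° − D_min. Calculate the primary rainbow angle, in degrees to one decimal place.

40.9°

cos²i = (1.79828 − 1)/3 = 0.26609; i = arccos(0.51584) = 58.946°.
sin r = sin 58.946°/1.341 = 0.63884; r = 39.705°.
D_min = 2·58.946° − 4·39.705° + 180° = 139.071°.
Rainbow angle = 180° − D_min = 40.929°.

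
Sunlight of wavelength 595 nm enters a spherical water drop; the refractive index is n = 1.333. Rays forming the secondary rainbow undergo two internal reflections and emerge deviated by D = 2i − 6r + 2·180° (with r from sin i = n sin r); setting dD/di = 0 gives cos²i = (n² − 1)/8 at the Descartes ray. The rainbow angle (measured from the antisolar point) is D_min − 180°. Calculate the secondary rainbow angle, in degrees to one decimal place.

cos²i = (1.77689 − 1)/8 = 0.09711; i = arccos(0.31163) = 71.843°.
sin r = sin 71.843°/1.333 = 0.71283; r = 45.466°.
D_min = 2·71.843° − 6·45.466° + 360° = 230.891°.
Rainbow angle = D_min − 180° = 50.891°.

50.9°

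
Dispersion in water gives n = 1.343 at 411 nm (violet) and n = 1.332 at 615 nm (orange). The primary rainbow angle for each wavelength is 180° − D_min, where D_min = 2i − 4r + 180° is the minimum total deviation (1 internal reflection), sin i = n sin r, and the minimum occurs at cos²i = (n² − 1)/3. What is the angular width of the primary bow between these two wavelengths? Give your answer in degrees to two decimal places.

At 411 nm (n = 1.343): cos²i = 0.26788 → i = 58.830°, r = 39.577°, D_min = 139.354°, rainbow angle = 40.646°.
At 615 nm (n = 1.332): cos²i = 0.25807 → i = 59.469°, r = 40.290°, D_min = 137.776°, rainbow angle = 42.224°.
Angular width = |40.646° − 42.224°| = 1.578°.

1.58°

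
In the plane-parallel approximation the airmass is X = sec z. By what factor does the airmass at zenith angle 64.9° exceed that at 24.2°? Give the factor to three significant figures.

2.15

X(64.9°)/X(24.2°) = sec 64.9° / sec 24.2° = cos 24.2° / cos 64.9° = 0.9121/0.4242 = 2.1502.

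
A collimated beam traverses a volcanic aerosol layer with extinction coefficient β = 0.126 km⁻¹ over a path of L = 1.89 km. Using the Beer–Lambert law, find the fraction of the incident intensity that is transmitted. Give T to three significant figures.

τ = β·L = 0.126 × 1.89 = 0.2381.
T = exp(−0.2381) = 0.7881.

0.788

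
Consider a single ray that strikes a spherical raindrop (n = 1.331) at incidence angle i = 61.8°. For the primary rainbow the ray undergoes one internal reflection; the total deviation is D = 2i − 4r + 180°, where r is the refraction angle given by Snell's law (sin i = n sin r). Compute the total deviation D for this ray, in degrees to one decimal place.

sin r = sin 61.8° / 1.331 = 0.8813/1.331 = 0.6621; r = 41.46°.
D = 2·61.8° − 4·41.46° + 180° = 123.60° − 165.85° + 180° = 137.75°.

137.7°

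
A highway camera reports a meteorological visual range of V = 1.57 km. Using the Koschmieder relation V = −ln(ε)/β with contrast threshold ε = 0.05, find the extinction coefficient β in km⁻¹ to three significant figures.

1.91 km⁻¹

β = −ln(0.05) / V = 2.996 / 1.57 = 1.9081 km⁻¹.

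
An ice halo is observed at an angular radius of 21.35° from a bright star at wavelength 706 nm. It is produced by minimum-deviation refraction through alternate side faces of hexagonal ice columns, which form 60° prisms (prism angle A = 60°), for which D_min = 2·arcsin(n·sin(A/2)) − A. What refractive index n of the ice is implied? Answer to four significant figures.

1.304

Rearranging: n = sin((D_min + A)/2) / sin(A/2).
(D_min + A)/2 = (21.35° + 60°)/2 = 40.675°.
n = sin 40.675° / sin 30° = 0.6518 / 0.5000 = 1.3035.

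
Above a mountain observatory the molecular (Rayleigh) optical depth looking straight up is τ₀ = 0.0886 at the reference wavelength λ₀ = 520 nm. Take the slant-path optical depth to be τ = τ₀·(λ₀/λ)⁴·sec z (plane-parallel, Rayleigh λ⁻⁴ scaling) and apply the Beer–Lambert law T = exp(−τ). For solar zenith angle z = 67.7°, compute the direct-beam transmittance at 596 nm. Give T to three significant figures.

sec 67.7° = 2.6354.
τ = 0.0886 × (520/596)⁴ × 2.6354 = 0.0886 × 0.5795 × 2.6354 = 0.1353.
T = exp(−0.1353) = 0.8735.

0.873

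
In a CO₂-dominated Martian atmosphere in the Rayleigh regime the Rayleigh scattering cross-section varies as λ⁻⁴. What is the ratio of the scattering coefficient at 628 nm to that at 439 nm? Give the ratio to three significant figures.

0.239

Rayleigh scattering ∝ λ⁻⁴, so the ratio of coefficients is the inverse fourth power of the wavelength ratio.
σ(628)/σ(439) = (439/628)⁴ = (0.6990)⁴ = 0.2388.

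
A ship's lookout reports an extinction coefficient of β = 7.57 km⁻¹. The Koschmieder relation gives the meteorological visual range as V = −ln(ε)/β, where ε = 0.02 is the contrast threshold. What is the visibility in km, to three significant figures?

0.517 km

V = −ln(0.02) / 7.57 = 3.912 / 7.57 = 0.5168 km.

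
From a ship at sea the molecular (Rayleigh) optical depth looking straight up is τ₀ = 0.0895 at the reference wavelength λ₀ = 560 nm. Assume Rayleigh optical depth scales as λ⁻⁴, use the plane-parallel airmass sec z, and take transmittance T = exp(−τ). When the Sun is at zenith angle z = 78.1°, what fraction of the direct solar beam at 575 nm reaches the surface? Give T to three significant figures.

0.677

sec 78.1° = 4.8496.
τ = 0.0895 × (560/575)⁴ × 4.8496 = 0.0895 × 0.8997 × 4.8496 = 0.3905.
T = exp(−0.3905) = 0.6767.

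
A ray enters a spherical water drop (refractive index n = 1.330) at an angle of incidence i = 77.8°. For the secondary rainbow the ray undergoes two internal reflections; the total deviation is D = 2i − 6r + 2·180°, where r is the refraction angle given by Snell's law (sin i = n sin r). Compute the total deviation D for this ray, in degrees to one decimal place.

231.8°

sin r = sin 77.8° / 1.330 = 0.9774/1.330 = 0.7349; r = 47.30°.
D = 2·77.8° − 6·47.30° + 2·180° = 155.60° − 283.79° + 360° = 231.81°.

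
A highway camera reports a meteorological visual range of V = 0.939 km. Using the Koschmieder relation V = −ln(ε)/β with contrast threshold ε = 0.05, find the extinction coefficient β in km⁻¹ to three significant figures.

3.19 km⁻¹

β = −ln(0.05) / V = 2.996 / 0.939 = 3.1903 km⁻¹.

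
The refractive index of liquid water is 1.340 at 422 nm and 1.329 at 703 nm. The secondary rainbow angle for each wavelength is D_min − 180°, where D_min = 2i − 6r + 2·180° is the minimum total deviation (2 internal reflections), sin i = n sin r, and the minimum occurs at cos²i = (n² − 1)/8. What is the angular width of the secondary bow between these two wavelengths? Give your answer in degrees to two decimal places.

2.87°

At 422 nm (n = 1.340): cos²i = 0.09945 → i = 71.618°, r = 45.088°, D_min = 232.709°, rainbow angle = 52.709°.
At 703 nm (n = 1.329): cos²i = 0.09578 → i = 71.972°, r = 45.685°, D_min = 229.837°, rainbow angle = 49.837°.
Angular width = |52.709° − 49.837°| = 2.872°.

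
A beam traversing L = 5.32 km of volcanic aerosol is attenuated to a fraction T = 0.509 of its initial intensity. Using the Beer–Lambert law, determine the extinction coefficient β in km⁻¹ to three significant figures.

0.127 km⁻¹

Beer–Lambert: T = exp(−βL) ⇒ β = −ln(T)/L = −ln(0.509)/5.32 = 0.6753/5.32 = 0.1269 km⁻¹.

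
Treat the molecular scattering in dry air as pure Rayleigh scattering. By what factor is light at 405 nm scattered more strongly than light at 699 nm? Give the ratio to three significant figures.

8.87

Rayleigh scattering ∝ λ⁻⁴, so the ratio of coefficients is the inverse fourth power of the wavelength ratio.
σ(405)/σ(699) = (699/405)⁴ = (1.7259)⁴ = 8.873.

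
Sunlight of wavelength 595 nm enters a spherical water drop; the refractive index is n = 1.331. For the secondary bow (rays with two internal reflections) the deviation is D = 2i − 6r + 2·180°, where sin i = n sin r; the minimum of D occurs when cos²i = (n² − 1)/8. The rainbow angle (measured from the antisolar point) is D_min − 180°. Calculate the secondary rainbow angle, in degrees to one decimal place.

cos²i = (1.77156 − 1)/8 = 0.09645; i = arccos(0.31056) = 71.907°.
sin r = sin 71.907°/1.331 = 0.71417; r = 45.575°.
D_min = 2·71.907° − 6·45.575° + 360° = 230.365°.
Rainbow angle = D_min − 180° = 50.365°.

50.4°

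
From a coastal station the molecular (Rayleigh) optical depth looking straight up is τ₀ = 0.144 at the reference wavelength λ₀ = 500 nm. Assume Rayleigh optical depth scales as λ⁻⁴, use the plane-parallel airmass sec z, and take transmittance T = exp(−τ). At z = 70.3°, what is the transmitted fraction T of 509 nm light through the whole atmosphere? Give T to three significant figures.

0.672

sec 70.3° = 2.9665.
τ = 0.144 × (500/509)⁴ × 2.9665 = 0.144 × 0.9311 × 2.9665 = 0.3978.
T = exp(−0.3978) = 0.6718.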